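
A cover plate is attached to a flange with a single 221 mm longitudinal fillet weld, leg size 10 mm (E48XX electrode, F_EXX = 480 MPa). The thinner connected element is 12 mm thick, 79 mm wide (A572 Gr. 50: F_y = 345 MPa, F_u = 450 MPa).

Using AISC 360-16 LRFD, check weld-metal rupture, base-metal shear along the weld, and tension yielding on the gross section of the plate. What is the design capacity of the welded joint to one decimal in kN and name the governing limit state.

294.4 kN (gross-section yield governs)

Weld metal: throat = 0.707×10 = 7.07 mm, L = 221 mm. φR_n = 0.75 × 0.6 × 480 × 7.07 × 221 = 337.5 kN.
Base metal shear (12 mm plate): yield φR_n = 1.0×0.6×345×12×221 = 549.0 kN; rupture φR_n = 0.75×0.6×450×12×221 = 537.0 kN; take 537.0 kN (rupture).
Tension yield (gross): A_g = 79×12 = 948 mm². φR_n = 0.90 × 345 × 948 = 294.4 kN.
Governing: min(337.5, 537.0, 294.4) = 294.4 kN → gross-section yield.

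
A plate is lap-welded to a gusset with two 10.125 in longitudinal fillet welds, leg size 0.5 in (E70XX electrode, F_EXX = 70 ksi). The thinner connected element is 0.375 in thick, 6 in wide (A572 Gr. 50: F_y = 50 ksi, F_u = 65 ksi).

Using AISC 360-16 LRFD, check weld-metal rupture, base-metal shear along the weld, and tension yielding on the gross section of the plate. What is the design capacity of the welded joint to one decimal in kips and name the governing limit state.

Weld metal: throat = 0.707×0.5 = 0.3535 in, L = 2×10.125 = 20.25 in. φR_n = 0.75 × 0.6 × 70 × 0.3535 × 20.25 = 225.5 kips.
Base metal shear (0.375 in plate): yield φR_n = 1.0×0.6×50×0.375×20.25 = 227.8 kips; rupture φR_n = 0.75×0.6×65×0.375×20.25 = 222.1 kips; take 222.1 kips (rupture).
Tension yield (gross): A_g = 6×0.375 = 2.25 in². φR_n = 0.90 × 50 × 2.25 = 101.3 kips.
Governing: min(225.5, 222.1, 101.3) = 101.3 kips → gross-section yield.

101.3 kips (gross-section yield governs)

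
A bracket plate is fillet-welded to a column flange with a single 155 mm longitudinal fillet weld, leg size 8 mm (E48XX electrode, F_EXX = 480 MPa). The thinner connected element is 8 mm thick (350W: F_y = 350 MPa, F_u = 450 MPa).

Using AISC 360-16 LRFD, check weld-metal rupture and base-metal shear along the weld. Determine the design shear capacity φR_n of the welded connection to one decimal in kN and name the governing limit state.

189.4 kN (weld metal governs)

Weld metal: throat = 0.707×8 = 5.656 mm, L = 155 mm. φR_n = 0.75 × 0.6 × 480 × 5.656 × 155 = 189.4 kN.
Base metal shear (8 mm plate): yield φR_n = 1.0×0.6×350×8×155 = 260.4 kN; rupture φR_n = 0.75×0.6×450×8×155 = 251.1 kN; take 251.1 kN (rupture).
Governing: min(189.4, 251.1) = 189.4 kN → weld metal.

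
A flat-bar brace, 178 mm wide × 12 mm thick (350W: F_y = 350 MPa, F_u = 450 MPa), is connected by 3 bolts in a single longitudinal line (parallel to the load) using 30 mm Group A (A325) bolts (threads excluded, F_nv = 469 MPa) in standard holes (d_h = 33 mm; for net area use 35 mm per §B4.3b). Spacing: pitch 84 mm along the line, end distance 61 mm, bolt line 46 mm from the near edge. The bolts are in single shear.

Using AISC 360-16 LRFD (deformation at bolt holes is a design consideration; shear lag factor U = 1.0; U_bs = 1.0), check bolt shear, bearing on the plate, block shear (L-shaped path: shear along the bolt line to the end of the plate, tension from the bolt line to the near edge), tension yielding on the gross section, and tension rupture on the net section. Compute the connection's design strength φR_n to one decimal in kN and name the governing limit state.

459.3 kN (block shear governs)

Bolt shear: A_b = π(30)²/4 = 706.86 mm². φR_n = 0.75 × 469 × 706.86 × 3 × 1 = 745.9 kN.
Bearing (12 mm plate, F_u = 450 MPa): end bolts L_c = 61 − 33/2 = 44.5, R_n = min(1.2×44.5×12×450, 2.4×30×12×450) = 288.36 kN/bolt; interior L_c = 84 − 33 = 51, R_n = 330.48 kN/bolt. φR_n = 0.75 × (1×288.36 + 2×330.48) = 712.0 kN.
Block shear: shear path 1×[61+2×84] = 1×229 mm, A_gv = 2748, A_nv = 1×(229 − 2.5×35)×12 = 1698 mm²; tension to near edge: (46 − 0.5×35)×12 = 342 mm². R_n = min(0.6×450×1698, 0.6×350×2748) + 1.0×450×342 = min(458.46, 577.08) + 153.9 = 612.36 kN. φR_n = 0.75 × 612.36 = 459.3 kN.
Tension yield (gross): A_g = 178×12 = 2136 mm². φR_n = 0.90 × 350 × 2136 = 672.8 kN.
Tension rupture (net): A_n = (178 − 1×35)×12 = 1716 mm² (U = 1.0, A_e = A_n). φR_n = 0.75 × 450 × 1716 = 579.2 kN.
Governing: min(745.9, 712.0, 459.3, 672.8, 579.2) = 459.3 kN → block shear.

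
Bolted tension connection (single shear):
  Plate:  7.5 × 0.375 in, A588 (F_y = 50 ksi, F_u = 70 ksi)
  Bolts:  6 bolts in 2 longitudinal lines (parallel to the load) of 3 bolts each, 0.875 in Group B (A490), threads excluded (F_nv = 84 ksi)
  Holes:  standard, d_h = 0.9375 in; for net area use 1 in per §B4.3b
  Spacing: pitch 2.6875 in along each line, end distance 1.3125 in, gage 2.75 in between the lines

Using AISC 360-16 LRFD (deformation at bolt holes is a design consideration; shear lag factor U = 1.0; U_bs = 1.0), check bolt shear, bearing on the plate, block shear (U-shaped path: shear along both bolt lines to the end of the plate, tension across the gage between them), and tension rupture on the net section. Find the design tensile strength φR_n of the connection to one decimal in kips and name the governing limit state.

Bolt shear: A_b = π(0.875)²/4 = 0.60132 in². φR_n = 0.75 × 84 × 0.60132 × 6 × 1 = 227.3 kips.
Bearing (0.375 in plate, F_u = 70 ksi): end bolts L_c = 1.3125 − 0.9375/2 = 0.84375, R_n = min(1.2×0.84375×0.375×70, 2.4×0.875×0.375×70) = 26.578 kips/bolt; interior L_c = 2.6875 − 0.9375 = 1.75, R_n = 55.125 kips/bolt. φR_n = 0.75 × (2×26.578 + 4×55.125) = 205.2 kips.
Block shear: shear path 2×[1.3125+2×2.6875] = 2×6.6875 in, A_gv = 5.0156, A_nv = 2×(6.6875 − 2.5×1)×0.375 = 3.1406 in²; tension across gage: (2.75 − 1×1)×0.375 = 0.65625 in². R_n = min(0.6×70×3.1406, 0.6×50×5.0156) + 1.0×70×0.65625 = min(131.91, 150.47) + 45.938 = 177.85 kips. φR_n = 0.75 × 177.85 = 133.4 kips.
Tension rupture (net): A_n = (7.5 − 2×1)×0.375 = 2.0625 in² (U = 1.0, A_e = A_n). φR_n = 0.75 × 70 × 2.0625 = 108.3 kips.
Governing: min(227.3, 205.2, 133.4, 108.3) = 108.3 kips → net-section rupture.

108.3 kips (net-section rupture governs)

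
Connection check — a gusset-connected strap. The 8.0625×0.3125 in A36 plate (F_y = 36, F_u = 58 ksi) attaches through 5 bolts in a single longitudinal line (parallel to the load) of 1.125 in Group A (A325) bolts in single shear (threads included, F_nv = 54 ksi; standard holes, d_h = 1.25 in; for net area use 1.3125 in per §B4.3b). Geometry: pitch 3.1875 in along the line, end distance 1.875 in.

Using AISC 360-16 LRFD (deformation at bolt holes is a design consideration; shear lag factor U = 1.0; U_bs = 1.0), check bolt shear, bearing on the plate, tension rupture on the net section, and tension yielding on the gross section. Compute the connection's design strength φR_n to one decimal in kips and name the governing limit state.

Bolt shear: A_b = π(1.125)²/4 = 0.99402 in². φR_n = 0.75 × 54 × 0.99402 × 5 × 1 = 201.3 kips.
Bearing (0.3125 in plate, F_u = 58 ksi): end bolts L_c = 1.875 − 1.25/2 = 1.25, R_n = min(1.2×1.25×0.3125×58, 2.4×1.125×0.3125×58) = 27.188 kips/bolt; interior L_c = 3.1875 − 1.25 = 1.9375, R_n = 42.141 kips/bolt. φR_n = 0.75 × (1×27.188 + 4×42.141) = 146.8 kips.
Tension rupture (net): A_n = (8.0625 − 1×1.3125)×0.3125 = 2.1094 in² (U = 1.0, A_e = A_n). φR_n = 0.75 × 58 × 2.1094 = 91.8 kips.
Tension yield (gross): A_g = 8.0625×0.3125 = 2.5195 in². φR_n = 0.90 × 36 × 2.5195 = 81.6 kips.
Governing: min(201.3, 146.8, 91.8, 81.6) = 81.6 kips → gross-section yield.

81.6 kips (gross-section yield governs)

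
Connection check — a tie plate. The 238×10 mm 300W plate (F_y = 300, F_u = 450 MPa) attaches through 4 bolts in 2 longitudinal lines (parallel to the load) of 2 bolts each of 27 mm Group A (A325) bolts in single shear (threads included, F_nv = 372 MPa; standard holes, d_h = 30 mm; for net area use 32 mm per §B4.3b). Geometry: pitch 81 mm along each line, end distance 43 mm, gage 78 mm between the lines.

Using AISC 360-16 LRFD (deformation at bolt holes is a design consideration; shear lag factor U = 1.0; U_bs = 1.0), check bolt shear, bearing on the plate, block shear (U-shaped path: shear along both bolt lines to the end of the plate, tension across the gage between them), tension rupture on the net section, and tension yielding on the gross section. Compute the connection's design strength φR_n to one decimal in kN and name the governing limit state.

463.1 kN (block shear governs)

Bolt shear: A_b = π(27)²/4 = 572.56 mm². φR_n = 0.75 × 372 × 572.56 × 4 × 1 = 639.0 kN.
Bearing (10 mm plate, F_u = 450 MPa): end bolts L_c = 43 − 30/2 = 28, R_n = min(1.2×28×10×450, 2.4×27×10×450) = 151.2 kN/bolt; interior L_c = 81 − 30 = 51, R_n = 275.4 kN/bolt. φR_n = 0.75 × (2×151.2 + 2×275.4) = 639.9 kN.
Block shear: shear path 2×[43+1×81] = 2×124 mm, A_gv = 2480, A_nv = 2×(124 − 1.5×32)×10 = 1520 mm²; tension across gage: (78 − 1×32)×10 = 460 mm². R_n = min(0.6×450×1520, 0.6×300×2480) + 1.0×450×460 = min(410.4, 446.4) + 207 = 617.4 kN. φR_n = 0.75 × 617.4 = 463.1 kN.
Tension rupture (net): A_n = (238 − 2×32)×10 = 1740 mm² (U = 1.0, A_e = A_n). φR_n = 0.75 × 450 × 1740 = 587.3 kN.
Tension yield (gross): A_g = 238×10 = 2380 mm². φR_n = 0.90 × 300 × 2380 = 642.6 kN.
Governing: min(639.0, 639.9, 463.1, 587.3, 642.6) = 463.1 kN → block shear.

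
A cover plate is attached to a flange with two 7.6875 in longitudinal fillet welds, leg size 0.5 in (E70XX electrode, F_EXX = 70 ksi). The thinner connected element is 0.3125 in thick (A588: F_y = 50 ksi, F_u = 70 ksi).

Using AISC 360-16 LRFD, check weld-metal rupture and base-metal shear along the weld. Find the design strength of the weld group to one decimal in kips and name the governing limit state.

Weld metal: throat = 0.707×0.5 = 0.3535 in, L = 2×7.6875 = 15.375 in. φR_n = 0.75 × 0.6 × 70 × 0.3535 × 15.375 = 171.2 kips.
Base metal shear (0.3125 in plate): yield φR_n = 1.0×0.6×50×0.3125×15.375 = 144.1 kips; rupture φR_n = 0.75×0.6×70×0.3125×15.375 = 151.3 kips; take 144.1 kips (yield).
Governing: min(171.2, 144.1) = 144.1 kips → base-metal shear.

144.1 kips (base-metal shear governs)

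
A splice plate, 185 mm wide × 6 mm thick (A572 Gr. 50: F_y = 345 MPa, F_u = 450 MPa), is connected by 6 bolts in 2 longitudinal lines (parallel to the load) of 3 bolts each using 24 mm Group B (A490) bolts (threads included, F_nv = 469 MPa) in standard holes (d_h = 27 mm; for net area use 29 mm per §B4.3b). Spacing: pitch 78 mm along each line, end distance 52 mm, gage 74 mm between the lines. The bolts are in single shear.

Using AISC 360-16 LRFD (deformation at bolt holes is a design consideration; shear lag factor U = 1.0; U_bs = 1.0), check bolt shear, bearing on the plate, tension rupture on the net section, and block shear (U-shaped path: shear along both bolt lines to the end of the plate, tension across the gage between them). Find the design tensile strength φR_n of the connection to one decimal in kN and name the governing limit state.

Bolt shear: A_b = π(24)²/4 = 452.39 mm². φR_n = 0.75 × 469 × 452.39 × 6 × 1 = 954.8 kN.
Bearing (6 mm plate, F_u = 450 MPa): end bolts L_c = 52 − 27/2 = 38.5, R_n = min(1.2×38.5×6×450, 2.4×24×6×450) = 124.74 kN/bolt; interior L_c = 78 − 27 = 51, R_n = 155.52 kN/bolt. φR_n = 0.75 × (2×124.74 + 4×155.52) = 653.7 kN.
Tension rupture (net): A_n = (185 − 2×29)×6 = 762 mm² (U = 1.0, A_e = A_n). φR_n = 0.75 × 450 × 762 = 257.2 kN.
Block shear: shear path 2×[52+2×78] = 2×208 mm, A_gv = 2496, A_nv = 2×(208 − 2.5×29)×6 = 1626 mm²; tension across gage: (74 − 1×29)×6 = 270 mm². R_n = min(0.6×450×1626, 0.6×345×2496) + 1.0×450×270 = min(439.02, 516.67) + 121.5 = 560.52 kN. φR_n = 0.75 × 560.52 = 420.4 kN.
Governing: min(954.8, 653.7, 257.2, 420.4) = 257.2 kN → net-section rupture.

257.2 kN (net-section rupture governs)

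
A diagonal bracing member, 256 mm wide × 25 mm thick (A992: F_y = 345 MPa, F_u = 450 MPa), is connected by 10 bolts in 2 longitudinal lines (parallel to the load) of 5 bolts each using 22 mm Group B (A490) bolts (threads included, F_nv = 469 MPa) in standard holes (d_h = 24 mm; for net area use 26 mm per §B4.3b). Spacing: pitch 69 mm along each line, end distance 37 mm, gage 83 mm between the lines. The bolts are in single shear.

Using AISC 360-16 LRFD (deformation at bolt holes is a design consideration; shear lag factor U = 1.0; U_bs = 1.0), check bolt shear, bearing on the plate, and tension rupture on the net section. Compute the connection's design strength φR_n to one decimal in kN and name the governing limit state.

Bolt shear: A_b = π(22)²/4 = 380.13 mm². φR_n = 0.75 × 469 × 380.13 × 10 × 1 = 1337.1 kN.
Bearing (25 mm plate, F_u = 450 MPa): end bolts L_c = 37 − 24/2 = 25, R_n = min(1.2×25×25×450, 2.4×22×25×450) = 337.5 kN/bolt; interior L_c = 69 − 24 = 45, R_n = 594 kN/bolt. φR_n = 0.75 × (2×337.5 + 8×594) = 4070.3 kN.
Tension rupture (net): A_n = (256 − 2×26)×25 = 5100 mm² (U = 1.0, A_e = A_n). φR_n = 0.75 × 450 × 5100 = 1721.3 kN.
Governing: min(1337.1, 4070.3, 1721.3) = 1337.1 kN → bolt shear.

1337.1 kN (bolt shear governs)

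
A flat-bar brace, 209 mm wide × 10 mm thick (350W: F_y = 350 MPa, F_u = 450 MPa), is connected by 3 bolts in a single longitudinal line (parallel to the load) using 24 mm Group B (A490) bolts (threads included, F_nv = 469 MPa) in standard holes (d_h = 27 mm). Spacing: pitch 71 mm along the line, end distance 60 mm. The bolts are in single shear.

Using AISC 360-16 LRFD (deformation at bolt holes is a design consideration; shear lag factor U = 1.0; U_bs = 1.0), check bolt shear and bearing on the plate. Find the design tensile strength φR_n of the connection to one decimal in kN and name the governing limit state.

477.4 kN (bolt shear governs)

Bolt shear: A_b = π(24)²/4 = 452.39 mm². φR_n = 0.75 × 469 × 452.39 × 3 × 1 = 477.4 kN.
Bearing (10 mm plate, F_u = 450 MPa): end bolts L_c = 60 − 27/2 = 46.5, R_n = min(1.2×46.5×10×450, 2.4×24×10×450) = 251.1 kN/bolt; interior L_c = 71 − 27 = 44, R_n = 237.6 kN/bolt. φR_n = 0.75 × (1×251.1 + 2×237.6) = 544.7 kN.
Governing: min(477.4, 544.7) = 477.4 kN → bolt shear.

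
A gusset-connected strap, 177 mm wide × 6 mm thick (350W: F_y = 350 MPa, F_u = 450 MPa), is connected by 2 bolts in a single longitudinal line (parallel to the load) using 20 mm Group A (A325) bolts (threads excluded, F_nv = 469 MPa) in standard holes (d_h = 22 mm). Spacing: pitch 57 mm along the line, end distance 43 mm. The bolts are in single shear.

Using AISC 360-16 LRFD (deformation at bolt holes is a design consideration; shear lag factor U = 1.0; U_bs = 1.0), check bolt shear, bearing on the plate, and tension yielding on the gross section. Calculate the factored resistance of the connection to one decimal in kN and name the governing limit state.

Bolt shear: A_b = π(20)²/4 = 314.16 mm². φR_n = 0.75 × 469 × 314.16 × 2 × 1 = 221.0 kN.
Bearing (6 mm plate, F_u = 450 MPa): end bolts L_c = 43 − 22/2 = 32, R_n = min(1.2×32×6×450, 2.4×20×6×450) = 103.68 kN/bolt; interior L_c = 57 − 22 = 35, R_n = 113.4 kN/bolt. φR_n = 0.75 × (1×103.68 + 1×113.4) = 162.8 kN.
Tension yield (gross): A_g = 177×6 = 1062 mm². φR_n = 0.90 × 350 × 1062 = 334.5 kN.
Governing: min(221.0, 162.8, 334.5) = 162.8 kN → bearing.

162.8 kN (bearing governs)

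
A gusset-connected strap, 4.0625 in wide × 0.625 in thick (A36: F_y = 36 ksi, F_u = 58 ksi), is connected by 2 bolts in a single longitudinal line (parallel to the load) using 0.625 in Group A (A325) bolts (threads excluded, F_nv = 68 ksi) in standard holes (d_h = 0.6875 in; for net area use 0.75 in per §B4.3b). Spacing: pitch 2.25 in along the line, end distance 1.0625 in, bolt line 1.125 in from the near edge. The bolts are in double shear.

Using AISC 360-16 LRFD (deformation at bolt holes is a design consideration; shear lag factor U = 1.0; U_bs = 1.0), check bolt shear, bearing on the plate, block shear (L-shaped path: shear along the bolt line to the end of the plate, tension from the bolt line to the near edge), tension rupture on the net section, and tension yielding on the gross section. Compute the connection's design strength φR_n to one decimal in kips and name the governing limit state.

53.9 kips (block shear governs)

Bolt shear: A_b = π(0.625)²/4 = 0.3068 in². φR_n = 0.75 × 68 × 0.3068 × 2 × 2 = 62.6 kips.
Bearing (0.625 in plate, F_u = 58 ksi): end bolts L_c = 1.0625 − 0.6875/2 = 0.71875, R_n = min(1.2×0.71875×0.625×58, 2.4×0.625×0.625×58) = 31.266 kips/bolt; interior L_c = 2.25 − 0.6875 = 1.5625, R_n = 54.375 kips/bolt. φR_n = 0.75 × (1×31.266 + 1×54.375) = 64.2 kips.
Block shear: shear path 1×[1.0625+1×2.25] = 1×3.3125 in, A_gv = 2.0703, A_nv = 1×(3.3125 − 1.5×0.75)×0.625 = 1.3672 in²; tension to near edge: (1.125 − 0.5×0.75)×0.625 = 0.46875 in². R_n = min(0.6×58×1.3672, 0.6×36×2.0703) + 1.0×58×0.46875 = min(47.579, 44.718) + 27.188 = 71.906 kips. φR_n = 0.75 × 71.906 = 53.9 kips.
Tension rupture (net): A_n = (4.0625 − 1×0.75)×0.625 = 2.0703 in² (U = 1.0, A_e = A_n). φR_n = 0.75 × 58 × 2.0703 = 90.1 kips.
Tension yield (gross): A_g = 4.0625×0.625 = 2.5391 in². φR_n = 0.90 × 36 × 2.5391 = 82.3 kips.
Governing: min(62.6, 64.2, 53.9, 90.1, 82.3) = 53.9 kips → block shear.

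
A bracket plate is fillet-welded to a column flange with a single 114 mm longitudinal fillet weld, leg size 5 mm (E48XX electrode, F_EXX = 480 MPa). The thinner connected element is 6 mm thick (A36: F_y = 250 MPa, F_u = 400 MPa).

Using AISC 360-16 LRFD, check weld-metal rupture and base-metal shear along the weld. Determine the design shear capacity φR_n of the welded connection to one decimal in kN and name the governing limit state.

87.0 kN (weld metal governs)

Weld metal: throat = 0.707×5 = 3.535 mm, L = 114 mm. φR_n = 0.75 × 0.6 × 480 × 3.535 × 114 = 87.0 kN.
Base metal shear (6 mm plate): yield φR_n = 1.0×0.6×250×6×114 = 102.6 kN; rupture φR_n = 0.75×0.6×400×6×114 = 123.1 kN; take 102.6 kN (yield).
Governing: min(87.0, 102.6) = 87.0 kN → weld metal.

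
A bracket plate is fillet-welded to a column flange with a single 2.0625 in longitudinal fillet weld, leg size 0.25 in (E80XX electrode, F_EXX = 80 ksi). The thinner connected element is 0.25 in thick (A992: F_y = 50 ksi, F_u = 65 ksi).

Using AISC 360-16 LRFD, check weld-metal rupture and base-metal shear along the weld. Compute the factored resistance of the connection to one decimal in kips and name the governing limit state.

Weld metal: throat = 0.707×0.25 = 0.17675 in, L = 2.0625 in. φR_n = 0.75 × 0.6 × 80 × 0.17675 × 2.0625 = 13.1 kips.
Base metal shear (0.25 in plate): yield φR_n = 1.0×0.6×50×0.25×2.0625 = 15.5 kips; rupture φR_n = 0.75×0.6×65×0.25×2.0625 = 15.1 kips; take 15.1 kips (rupture).
Governing: min(13.1, 15.1) = 13.1 kips → weld metal.

13.1 kips (weld metal governs)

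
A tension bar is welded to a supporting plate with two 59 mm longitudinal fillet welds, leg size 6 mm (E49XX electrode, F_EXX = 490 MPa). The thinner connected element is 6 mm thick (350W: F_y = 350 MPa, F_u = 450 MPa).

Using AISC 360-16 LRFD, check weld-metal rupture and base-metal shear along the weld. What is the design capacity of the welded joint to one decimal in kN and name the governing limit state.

Weld metal: throat = 0.707×6 = 4.242 mm, L = 2×59 = 118 mm. φR_n = 0.75 × 0.6 × 490 × 4.242 × 118 = 110.4 kN.
Base metal shear (6 mm plate): yield φR_n = 1.0×0.6×350×6×118 = 148.7 kN; rupture φR_n = 0.75×0.6×450×6×118 = 143.4 kN; take 143.4 kN (rupture).
Governing: min(110.4, 143.4) = 110.4 kN → weld metal.

110.4 kN (weld metal governs)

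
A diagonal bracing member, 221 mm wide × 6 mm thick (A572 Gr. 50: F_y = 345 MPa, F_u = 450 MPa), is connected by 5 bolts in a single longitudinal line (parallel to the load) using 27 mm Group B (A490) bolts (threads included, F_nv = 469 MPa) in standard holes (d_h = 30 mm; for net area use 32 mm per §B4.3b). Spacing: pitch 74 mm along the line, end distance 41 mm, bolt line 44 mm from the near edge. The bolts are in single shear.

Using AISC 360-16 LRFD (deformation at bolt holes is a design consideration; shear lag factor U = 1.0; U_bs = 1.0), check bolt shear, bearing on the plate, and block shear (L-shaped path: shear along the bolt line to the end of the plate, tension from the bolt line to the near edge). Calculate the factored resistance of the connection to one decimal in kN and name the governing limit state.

Bolt shear: A_b = π(27)²/4 = 572.56 mm². φR_n = 0.75 × 469 × 572.56 × 5 × 1 = 1007.0 kN.
Bearing (6 mm plate, F_u = 450 MPa): end bolts L_c = 41 − 30/2 = 26, R_n = min(1.2×26×6×450, 2.4×27×6×450) = 84.24 kN/bolt; interior L_c = 74 − 30 = 44, R_n = 142.56 kN/bolt. φR_n = 0.75 × (1×84.24 + 4×142.56) = 490.9 kN.
Block shear: shear path 1×[41+4×74] = 1×337 mm, A_gv = 2022, A_nv = 1×(337 − 4.5×32)×6 = 1158 mm²; tension to near edge: (44 − 0.5×32)×6 = 168 mm². R_n = min(0.6×450×1158, 0.6×345×2022) + 1.0×450×168 = min(312.66, 418.55) + 75.6 = 388.26 kN. φR_n = 0.75 × 388.26 = 291.2 kN.
Governing: min(1007.0, 490.9, 291.2) = 291.2 kN → block shear.

291.2 kN (block shear governs)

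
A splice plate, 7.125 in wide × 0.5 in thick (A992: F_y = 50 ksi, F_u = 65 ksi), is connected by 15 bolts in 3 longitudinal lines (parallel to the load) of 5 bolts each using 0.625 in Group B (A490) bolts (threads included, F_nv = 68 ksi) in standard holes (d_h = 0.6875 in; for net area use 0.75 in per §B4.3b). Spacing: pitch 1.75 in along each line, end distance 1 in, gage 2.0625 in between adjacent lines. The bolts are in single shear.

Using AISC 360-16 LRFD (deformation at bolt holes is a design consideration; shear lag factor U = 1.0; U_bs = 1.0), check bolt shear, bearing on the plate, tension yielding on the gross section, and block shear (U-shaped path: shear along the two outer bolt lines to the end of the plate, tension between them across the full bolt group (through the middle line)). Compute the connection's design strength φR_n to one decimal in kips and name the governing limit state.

160.3 kips (gross-section yield governs)

Bolt shear: A_b = π(0.625)²/4 = 0.3068 in². φR_n = 0.75 × 68 × 0.3068 × 15 × 1 = 234.7 kips.
Bearing (0.5 in plate, F_u = 65 ksi): end bolts L_c = 1 − 0.6875/2 = 0.65625, R_n = min(1.2×0.65625×0.5×65, 2.4×0.625×0.5×65) = 25.594 kips/bolt; interior L_c = 1.75 − 0.6875 = 1.0625, R_n = 41.438 kips/bolt. φR_n = 0.75 × (3×25.594 + 12×41.438) = 430.5 kips.
Tension yield (gross): A_g = 7.125×0.5 = 3.5625 in². φR_n = 0.90 × 50 × 3.5625 = 160.3 kips.
Block shear: shear path 2×[1+4×1.75] = 2×8 in, A_gv = 8, A_nv = 2×(8 − 4.5×0.75)×0.5 = 4.625 in²; tension across gage: (4.125 − 2×0.75)×0.5 = 1.3125 in². R_n = min(0.6×65×4.625, 0.6×50×8) + 1.0×65×1.3125 = min(180.38, 240) + 85.313 = 265.69 kips. φR_n = 0.75 × 265.69 = 199.3 kips.
Governing: min(234.7, 430.5, 160.3, 199.3) = 160.3 kips → gross-section yield.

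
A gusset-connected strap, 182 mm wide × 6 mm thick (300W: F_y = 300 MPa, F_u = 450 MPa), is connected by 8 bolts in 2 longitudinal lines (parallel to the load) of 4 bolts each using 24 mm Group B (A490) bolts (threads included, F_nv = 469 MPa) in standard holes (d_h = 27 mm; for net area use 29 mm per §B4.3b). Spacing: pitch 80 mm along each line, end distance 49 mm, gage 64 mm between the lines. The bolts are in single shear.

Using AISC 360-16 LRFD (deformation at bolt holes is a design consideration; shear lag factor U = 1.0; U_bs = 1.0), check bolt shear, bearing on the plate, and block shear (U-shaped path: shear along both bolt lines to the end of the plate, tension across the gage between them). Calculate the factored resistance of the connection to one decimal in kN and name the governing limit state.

526.5 kN (block shear governs)

Bolt shear: A_b = π(24)²/4 = 452.39 mm². φR_n = 0.75 × 469 × 452.39 × 8 × 1 = 1273.0 kN.
Bearing (6 mm plate, F_u = 450 MPa): end bolts L_c = 49 − 27/2 = 35.5, R_n = min(1.2×35.5×6×450, 2.4×24×6×450) = 115.02 kN/bolt; interior L_c = 80 − 27 = 53, R_n = 155.52 kN/bolt. φR_n = 0.75 × (2×115.02 + 6×155.52) = 872.4 kN.
Block shear: shear path 2×[49+3×80] = 2×289 mm, A_gv = 3468, A_nv = 2×(289 − 3.5×29)×6 = 2250 mm²; tension across gage: (64 − 1×29)×6 = 210 mm². R_n = min(0.6×450×2250, 0.6×300×3468) + 1.0×450×210 = min(607.5, 624.24) + 94.5 = 702 kN. φR_n = 0.75 × 702 = 526.5 kN.
Governing: min(1273.0, 872.4, 526.5) = 526.5 kN → block shear.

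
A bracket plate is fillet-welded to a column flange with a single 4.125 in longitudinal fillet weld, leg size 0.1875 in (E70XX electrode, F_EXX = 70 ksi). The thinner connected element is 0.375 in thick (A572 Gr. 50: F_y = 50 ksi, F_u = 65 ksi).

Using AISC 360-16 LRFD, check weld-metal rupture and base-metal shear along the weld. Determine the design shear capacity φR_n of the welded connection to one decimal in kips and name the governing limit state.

17.2 kips (weld metal governs)

Weld metal: throat = 0.707×0.1875 = 0.13256 in, L = 4.125 in. φR_n = 0.75 × 0.6 × 70 × 0.13256 × 4.125 = 17.2 kips.
Base metal shear (0.375 in plate): yield φR_n = 1.0×0.6×50×0.375×4.125 = 46.4 kips; rupture φR_n = 0.75×0.6×65×0.375×4.125 = 45.2 kips; take 45.2 kips (rupture).
Governing: min(17.2, 45.2) = 17.2 kips → weld metal.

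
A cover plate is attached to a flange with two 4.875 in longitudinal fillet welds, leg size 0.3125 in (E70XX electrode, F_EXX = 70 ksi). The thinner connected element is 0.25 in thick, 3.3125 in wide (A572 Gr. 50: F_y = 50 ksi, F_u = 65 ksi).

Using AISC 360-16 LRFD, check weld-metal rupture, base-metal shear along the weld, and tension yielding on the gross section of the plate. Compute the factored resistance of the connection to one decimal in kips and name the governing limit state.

37.3 kips (gross-section yield governs)

Weld metal: throat = 0.707×0.3125 = 0.22094 in, L = 2×4.875 = 9.75 in. φR_n = 0.75 × 0.6 × 70 × 0.22094 × 9.75 = 67.9 kips.
Base metal shear (0.25 in plate): yield φR_n = 1.0×0.6×50×0.25×9.75 = 73.1 kips; rupture φR_n = 0.75×0.6×65×0.25×9.75 = 71.3 kips; take 71.3 kips (rupture).
Tension yield (gross): A_g = 3.3125×0.25 = 0.82813 in². φR_n = 0.90 × 50 × 0.82813 = 37.3 kips.
Governing: min(67.9, 71.3, 37.3) = 37.3 kips → gross-section yield.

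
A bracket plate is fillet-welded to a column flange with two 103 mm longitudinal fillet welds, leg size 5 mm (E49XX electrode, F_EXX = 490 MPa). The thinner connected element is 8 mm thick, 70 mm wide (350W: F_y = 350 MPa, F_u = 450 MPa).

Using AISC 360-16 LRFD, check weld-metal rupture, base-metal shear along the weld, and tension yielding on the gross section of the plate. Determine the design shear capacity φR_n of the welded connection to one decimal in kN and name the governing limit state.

160.6 kN (weld metal governs)

Weld metal: throat = 0.707×5 = 3.535 mm, L = 2×103 = 206 mm. φR_n = 0.75 × 0.6 × 490 × 3.535 × 206 = 160.6 kN.
Base metal shear (8 mm plate): yield φR_n = 1.0×0.6×350×8×206 = 346.1 kN; rupture φR_n = 0.75×0.6×450×8×206 = 333.7 kN; take 333.7 kN (rupture).
Tension yield (gross): A_g = 70×8 = 560 mm². φR_n = 0.90 × 350 × 560 = 176.4 kN.
Governing: min(160.6, 333.7, 176.4) = 160.6 kN → weld metal.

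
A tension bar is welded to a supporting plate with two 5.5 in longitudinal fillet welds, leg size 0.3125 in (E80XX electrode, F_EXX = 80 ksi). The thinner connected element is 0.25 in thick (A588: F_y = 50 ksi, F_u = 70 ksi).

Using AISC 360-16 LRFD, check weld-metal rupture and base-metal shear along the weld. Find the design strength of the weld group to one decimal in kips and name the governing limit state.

82.5 kips (base-metal shear governs)

Weld metal: throat = 0.707×0.3125 = 0.22094 in, L = 2×5.5 = 11 in. φR_n = 0.75 × 0.6 × 80 × 0.22094 × 11 = 87.5 kips.
Base metal shear (0.25 in plate): yield φR_n = 1.0×0.6×50×0.25×11 = 82.5 kips; rupture φR_n = 0.75×0.6×70×0.25×11 = 86.6 kips; take 82.5 kips (yield).
Governing: min(87.5, 82.5) = 82.5 kips → base-metal shear.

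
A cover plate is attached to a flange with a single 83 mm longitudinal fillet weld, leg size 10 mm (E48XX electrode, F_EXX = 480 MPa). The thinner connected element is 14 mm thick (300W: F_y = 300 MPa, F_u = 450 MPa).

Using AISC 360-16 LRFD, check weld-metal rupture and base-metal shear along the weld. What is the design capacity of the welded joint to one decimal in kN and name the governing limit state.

126.8 kN (weld metal governs)

Weld metal: throat = 0.707×10 = 7.07 mm, L = 83 mm. φR_n = 0.75 × 0.6 × 480 × 7.07 × 83 = 126.8 kN.
Base metal shear (14 mm plate): yield φR_n = 1.0×0.6×300×14×83 = 209.2 kN; rupture φR_n = 0.75×0.6×450×14×83 = 235.3 kN; take 209.2 kN (yield).
Governing: min(126.8, 209.2) = 126.8 kN → weld metal.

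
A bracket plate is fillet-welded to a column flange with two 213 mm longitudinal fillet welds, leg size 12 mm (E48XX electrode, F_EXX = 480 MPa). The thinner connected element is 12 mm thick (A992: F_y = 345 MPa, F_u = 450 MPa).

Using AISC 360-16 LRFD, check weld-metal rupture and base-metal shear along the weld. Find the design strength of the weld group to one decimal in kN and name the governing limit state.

780.7 kN (weld metal governs)

Weld metal: throat = 0.707×12 = 8.484 mm, L = 2×213 = 426 mm. φR_n = 0.75 × 0.6 × 480 × 8.484 × 426 = 780.7 kN.
Base metal shear (12 mm plate): yield φR_n = 1.0×0.6×345×12×426 = 1058.2 kN; rupture φR_n = 0.75×0.6×450×12×426 = 1035.2 kN; take 1035.2 kN (rupture).
Governing: min(780.7, 1035.2) = 780.7 kN → weld metal.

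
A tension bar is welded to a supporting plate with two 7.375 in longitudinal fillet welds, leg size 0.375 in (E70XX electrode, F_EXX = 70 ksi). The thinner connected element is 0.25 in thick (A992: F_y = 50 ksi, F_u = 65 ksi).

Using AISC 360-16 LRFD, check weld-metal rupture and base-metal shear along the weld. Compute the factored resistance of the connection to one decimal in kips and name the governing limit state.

107.9 kips (base-metal shear governs)

Weld metal: throat = 0.707×0.375 = 0.26513 in, L = 2×7.375 = 14.75 in. φR_n = 0.75 × 0.6 × 70 × 0.26513 × 14.75 = 123.2 kips.
Base metal shear (0.25 in plate): yield φR_n = 1.0×0.6×50×0.25×14.75 = 110.6 kips; rupture φR_n = 0.75×0.6×65×0.25×14.75 = 107.9 kips; take 107.9 kips (rupture).
Governing: min(123.2, 107.9) = 107.9 kips → base-metal shear.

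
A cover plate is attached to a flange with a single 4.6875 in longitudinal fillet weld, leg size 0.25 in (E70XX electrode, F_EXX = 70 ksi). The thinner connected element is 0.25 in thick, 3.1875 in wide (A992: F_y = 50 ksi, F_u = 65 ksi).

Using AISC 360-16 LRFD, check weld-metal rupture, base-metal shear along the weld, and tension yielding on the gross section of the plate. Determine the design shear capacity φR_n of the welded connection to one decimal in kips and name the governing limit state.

Weld metal: throat = 0.707×0.25 = 0.17675 in, L = 4.6875 in. φR_n = 0.75 × 0.6 × 70 × 0.17675 × 4.6875 = 26.1 kips.
Base metal shear (0.25 in plate): yield φR_n = 1.0×0.6×50×0.25×4.6875 = 35.2 kips; rupture φR_n = 0.75×0.6×65×0.25×4.6875 = 34.3 kips; take 34.3 kips (rupture).
Tension yield (gross): A_g = 3.1875×0.25 = 0.79688 in². φR_n = 0.90 × 50 × 0.79688 = 35.9 kips.
Governing: min(26.1, 34.3, 35.9) = 26.1 kips → weld metal.

26.1 kips (weld metal governs)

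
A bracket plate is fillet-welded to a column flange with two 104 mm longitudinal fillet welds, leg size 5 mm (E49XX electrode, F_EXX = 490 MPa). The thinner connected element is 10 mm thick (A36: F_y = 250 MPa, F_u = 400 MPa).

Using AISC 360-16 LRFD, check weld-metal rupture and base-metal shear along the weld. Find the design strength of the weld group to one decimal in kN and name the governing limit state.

162.1 kN (weld metal governs)

Weld metal: throat = 0.707×5 = 3.535 mm, L = 2×104 = 208 mm. φR_n = 0.75 × 0.6 × 490 × 3.535 × 208 = 162.1 kN.
Base metal shear (10 mm plate): yield φR_n = 1.0×0.6×250×10×208 = 312.0 kN; rupture φR_n = 0.75×0.6×400×10×208 = 374.4 kN; take 312.0 kN (yield).
Governing: min(162.1, 312.0) = 162.1 kN → weld metal.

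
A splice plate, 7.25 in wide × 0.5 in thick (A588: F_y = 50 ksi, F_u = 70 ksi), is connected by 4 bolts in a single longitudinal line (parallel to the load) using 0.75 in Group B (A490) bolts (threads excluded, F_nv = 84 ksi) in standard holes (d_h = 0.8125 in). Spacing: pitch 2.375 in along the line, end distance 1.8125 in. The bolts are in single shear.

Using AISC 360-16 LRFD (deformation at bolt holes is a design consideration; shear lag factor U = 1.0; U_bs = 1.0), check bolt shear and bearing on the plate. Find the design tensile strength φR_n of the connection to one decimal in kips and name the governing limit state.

111.3 kips (bolt shear governs)

Bolt shear: A_b = π(0.75)²/4 = 0.44179 in². φR_n = 0.75 × 84 × 0.44179 × 4 × 1 = 111.3 kips.
Bearing (0.5 in plate, F_u = 70 ksi): end bolts L_c = 1.8125 − 0.8125/2 = 1.40625, R_n = min(1.2×1.40625×0.5×70, 2.4×0.75×0.5×70) = 59.063 kips/bolt; interior L_c = 2.375 − 0.8125 = 1.5625, R_n = 63 kips/bolt. φR_n = 0.75 × (1×59.063 + 3×63) = 186.0 kips.
Governing: min(111.3, 186.0) = 111.3 kips → bolt shear.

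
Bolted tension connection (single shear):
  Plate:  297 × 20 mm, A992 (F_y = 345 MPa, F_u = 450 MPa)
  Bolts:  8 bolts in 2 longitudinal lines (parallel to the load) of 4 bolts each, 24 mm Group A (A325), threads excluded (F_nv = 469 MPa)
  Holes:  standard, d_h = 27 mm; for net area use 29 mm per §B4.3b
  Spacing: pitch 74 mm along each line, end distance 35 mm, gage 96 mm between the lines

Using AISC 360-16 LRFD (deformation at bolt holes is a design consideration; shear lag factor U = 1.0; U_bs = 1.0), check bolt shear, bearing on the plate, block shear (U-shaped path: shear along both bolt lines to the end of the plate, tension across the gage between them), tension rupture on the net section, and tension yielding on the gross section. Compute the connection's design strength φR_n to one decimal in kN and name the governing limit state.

1273.0 kN (bolt shear governs)

Bolt shear: A_b = π(24)²/4 = 452.39 mm². φR_n = 0.75 × 469 × 452.39 × 8 × 1 = 1273.0 kN.
Bearing (20 mm plate, F_u = 450 MPa): end bolts L_c = 35 − 27/2 = 21.5, R_n = min(1.2×21.5×20×450, 2.4×24×20×450) = 232.2 kN/bolt; interior L_c = 74 − 27 = 47, R_n = 507.6 kN/bolt. φR_n = 0.75 × (2×232.2 + 6×507.6) = 2632.5 kN.
Block shear: shear path 2×[35+3×74] = 2×257 mm, A_gv = 10280, A_nv = 2×(257 − 3.5×29)×20 = 6220 mm²; tension across gage: (96 − 1×29)×20 = 1340 mm². R_n = min(0.6×450×6220, 0.6×345×10280) + 1.0×450×1340 = min(1679.4, 2128) + 603 = 2282.4 kN. φR_n = 0.75 × 2282.4 = 1711.8 kN.
Tension rupture (net): A_n = (297 − 2×29)×20 = 4780 mm² (U = 1.0, A_e = A_n). φR_n = 0.75 × 450 × 4780 = 1613.3 kN.
Tension yield (gross): A_g = 297×20 = 5940 mm². φR_n = 0.90 × 345 × 5940 = 1844.4 kN.
Governing: min(1273.0, 2632.5, 1711.8, 1613.3, 1844.4) = 1273.0 kN → bolt shear.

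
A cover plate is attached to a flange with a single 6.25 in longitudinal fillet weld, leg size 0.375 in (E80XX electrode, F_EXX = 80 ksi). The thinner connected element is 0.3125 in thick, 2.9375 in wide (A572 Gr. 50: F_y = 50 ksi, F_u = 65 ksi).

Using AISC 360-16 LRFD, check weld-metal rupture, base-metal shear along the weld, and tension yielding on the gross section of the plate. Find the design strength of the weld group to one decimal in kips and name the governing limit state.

41.3 kips (gross-section yield governs)

Weld metal: throat = 0.707×0.375 = 0.26513 in, L = 6.25 in. φR_n = 0.75 × 0.6 × 80 × 0.26513 × 6.25 = 59.7 kips.
Base metal shear (0.3125 in plate): yield φR_n = 1.0×0.6×50×0.3125×6.25 = 58.6 kips; rupture φR_n = 0.75×0.6×65×0.3125×6.25 = 57.1 kips; take 57.1 kips (rupture).
Tension yield (gross): A_g = 2.9375×0.3125 = 0.91797 in². φR_n = 0.90 × 50 × 0.91797 = 41.3 kips.
Governing: min(59.7, 57.1, 41.3) = 41.3 kips → gross-section yield.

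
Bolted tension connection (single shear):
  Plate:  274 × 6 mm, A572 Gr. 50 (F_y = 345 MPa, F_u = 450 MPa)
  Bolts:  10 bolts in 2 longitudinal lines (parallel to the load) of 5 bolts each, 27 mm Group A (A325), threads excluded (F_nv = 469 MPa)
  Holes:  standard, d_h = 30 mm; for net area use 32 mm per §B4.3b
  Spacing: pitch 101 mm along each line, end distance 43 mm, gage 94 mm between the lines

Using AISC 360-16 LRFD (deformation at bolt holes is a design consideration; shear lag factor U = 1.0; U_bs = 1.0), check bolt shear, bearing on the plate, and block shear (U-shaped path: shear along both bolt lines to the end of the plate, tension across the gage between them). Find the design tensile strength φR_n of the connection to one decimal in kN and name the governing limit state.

861.8 kN (block shear governs)

Bolt shear: A_b = π(27)²/4 = 572.56 mm². φR_n = 0.75 × 469 × 572.56 × 10 × 1 = 2014.0 kN.
Bearing (6 mm plate, F_u = 450 MPa): end bolts L_c = 43 − 30/2 = 28, R_n = min(1.2×28×6×450, 2.4×27×6×450) = 90.72 kN/bolt; interior L_c = 101 − 30 = 71, R_n = 174.96 kN/bolt. φR_n = 0.75 × (2×90.72 + 8×174.96) = 1185.8 kN.
Block shear: shear path 2×[43+4×101] = 2×447 mm, A_gv = 5364, A_nv = 2×(447 − 4.5×32)×6 = 3636 mm²; tension across gage: (94 − 1×32)×6 = 372 mm². R_n = min(0.6×450×3636, 0.6×345×5364) + 1.0×450×372 = min(981.72, 1110.3) + 167.4 = 1149.1 kN. φR_n = 0.75 × 1149.1 = 861.8 kN.
Governing: min(2014.0, 1185.8, 861.8) = 861.8 kN → block shear.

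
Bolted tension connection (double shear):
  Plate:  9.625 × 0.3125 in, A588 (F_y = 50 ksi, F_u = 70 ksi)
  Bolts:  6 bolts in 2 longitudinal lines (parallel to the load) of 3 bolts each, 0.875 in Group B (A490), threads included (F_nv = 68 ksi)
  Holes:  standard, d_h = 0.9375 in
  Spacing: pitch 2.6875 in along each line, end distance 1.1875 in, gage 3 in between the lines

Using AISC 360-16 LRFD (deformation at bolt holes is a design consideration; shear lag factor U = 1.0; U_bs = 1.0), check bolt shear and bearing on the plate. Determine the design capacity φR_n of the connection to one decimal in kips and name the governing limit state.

Bolt shear: A_b = π(0.875)²/4 = 0.60132 in². φR_n = 0.75 × 68 × 0.60132 × 6 × 2 = 368.0 kips.
Bearing (0.3125 in plate, F_u = 70 ksi): end bolts L_c = 1.1875 − 0.9375/2 = 0.71875, R_n = min(1.2×0.71875×0.3125×70, 2.4×0.875×0.3125×70) = 18.867 kips/bolt; interior L_c = 2.6875 − 0.9375 = 1.75, R_n = 45.938 kips/bolt. φR_n = 0.75 × (2×18.867 + 4×45.938) = 166.1 kips.
Governing: min(368.0, 166.1) = 166.1 kips → bearing.

166.1 kips (bearing governs)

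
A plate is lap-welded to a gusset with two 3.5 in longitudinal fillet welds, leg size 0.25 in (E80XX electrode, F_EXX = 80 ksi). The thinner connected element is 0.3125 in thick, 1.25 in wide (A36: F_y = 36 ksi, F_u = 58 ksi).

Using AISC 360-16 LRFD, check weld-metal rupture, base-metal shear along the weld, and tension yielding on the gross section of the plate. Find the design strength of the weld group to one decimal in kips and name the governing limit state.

12.7 kips (gross-section yield governs)

Weld metal: throat = 0.707×0.25 = 0.17675 in, L = 2×3.5 = 7 in. φR_n = 0.75 × 0.6 × 80 × 0.17675 × 7 = 44.5 kips.
Base metal shear (0.3125 in plate): yield φR_n = 1.0×0.6×36×0.3125×7 = 47.3 kips; rupture φR_n = 0.75×0.6×58×0.3125×7 = 57.1 kips; take 47.3 kips (yield).
Tension yield (gross): A_g = 1.25×0.3125 = 0.39063 in². φR_n = 0.90 × 36 × 0.39063 = 12.7 kips.
Governing: min(44.5, 47.3, 12.7) = 12.7 kips → gross-section yield.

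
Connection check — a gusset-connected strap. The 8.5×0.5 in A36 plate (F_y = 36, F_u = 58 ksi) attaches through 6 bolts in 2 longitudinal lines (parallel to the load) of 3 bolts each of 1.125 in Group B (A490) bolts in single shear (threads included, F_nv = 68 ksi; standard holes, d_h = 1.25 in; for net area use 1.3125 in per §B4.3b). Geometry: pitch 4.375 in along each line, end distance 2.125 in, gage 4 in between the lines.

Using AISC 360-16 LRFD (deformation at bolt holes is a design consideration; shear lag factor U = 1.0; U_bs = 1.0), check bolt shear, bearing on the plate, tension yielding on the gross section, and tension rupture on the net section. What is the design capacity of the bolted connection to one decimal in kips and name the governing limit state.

Bolt shear: A_b = π(1.125)²/4 = 0.99402 in². φR_n = 0.75 × 68 × 0.99402 × 6 × 1 = 304.2 kips.
Bearing (0.5 in plate, F_u = 58 ksi): end bolts L_c = 2.125 − 1.25/2 = 1.5, R_n = min(1.2×1.5×0.5×58, 2.4×1.125×0.5×58) = 52.2 kips/bolt; interior L_c = 4.375 − 1.25 = 3.125, R_n = 78.3 kips/bolt. φR_n = 0.75 × (2×52.2 + 4×78.3) = 313.2 kips.
Tension yield (gross): A_g = 8.5×0.5 = 4.25 in². φR_n = 0.90 × 36 × 4.25 = 137.7 kips.
Tension rupture (net): A_n = (8.5 − 2×1.3125)×0.5 = 2.9375 in² (U = 1.0, A_e = A_n). φR_n = 0.75 × 58 × 2.9375 = 127.8 kips.
Governing: min(304.2, 313.2, 137.7, 127.8) = 127.8 kips → net-section rupture.

127.8 kips (net-section rupture governs)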